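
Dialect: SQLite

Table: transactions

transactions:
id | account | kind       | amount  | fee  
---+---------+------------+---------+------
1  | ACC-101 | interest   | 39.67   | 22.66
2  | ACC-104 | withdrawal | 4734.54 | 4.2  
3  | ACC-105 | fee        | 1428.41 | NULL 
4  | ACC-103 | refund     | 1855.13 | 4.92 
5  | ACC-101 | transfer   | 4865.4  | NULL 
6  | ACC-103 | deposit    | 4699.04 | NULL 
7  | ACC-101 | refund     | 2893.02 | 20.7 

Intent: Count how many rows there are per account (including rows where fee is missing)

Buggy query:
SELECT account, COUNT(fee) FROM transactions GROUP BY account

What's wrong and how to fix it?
Bug: COUNT(fee) skips NULLs, so groups with missing fee are undercounted

Fix: Replace COUNT(fee) with COUNT(*)

Corrected query:
SELECT account, COUNT(*) FROM transactions GROUP BY account

Result:
account | COUNT(*)
--------+---------
ACC-101 | 3       
ACC-103 | 2       
ACC-104 | 1       
ACC-105 | 1       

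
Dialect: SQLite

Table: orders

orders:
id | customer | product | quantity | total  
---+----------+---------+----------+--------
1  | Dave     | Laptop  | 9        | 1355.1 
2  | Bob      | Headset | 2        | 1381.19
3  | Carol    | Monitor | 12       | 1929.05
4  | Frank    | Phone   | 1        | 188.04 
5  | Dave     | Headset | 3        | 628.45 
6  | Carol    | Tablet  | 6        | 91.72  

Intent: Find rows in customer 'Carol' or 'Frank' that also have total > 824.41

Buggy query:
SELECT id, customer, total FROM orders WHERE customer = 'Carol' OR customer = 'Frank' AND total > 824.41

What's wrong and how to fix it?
Bug: AND binds tighter than OR, so this parses as customer = 'Carol' OR (customer = 'Frank' AND total > 824.41)

Fix: Add parentheses around the OR so the AND applies to both alternatives

Corrected query:
SELECT id, customer, total FROM orders WHERE (customer = 'Carol' OR customer = 'Frank') AND total > 824.41

Result:
id | customer | total  
---+----------+--------
3  | Carol    | 1929.05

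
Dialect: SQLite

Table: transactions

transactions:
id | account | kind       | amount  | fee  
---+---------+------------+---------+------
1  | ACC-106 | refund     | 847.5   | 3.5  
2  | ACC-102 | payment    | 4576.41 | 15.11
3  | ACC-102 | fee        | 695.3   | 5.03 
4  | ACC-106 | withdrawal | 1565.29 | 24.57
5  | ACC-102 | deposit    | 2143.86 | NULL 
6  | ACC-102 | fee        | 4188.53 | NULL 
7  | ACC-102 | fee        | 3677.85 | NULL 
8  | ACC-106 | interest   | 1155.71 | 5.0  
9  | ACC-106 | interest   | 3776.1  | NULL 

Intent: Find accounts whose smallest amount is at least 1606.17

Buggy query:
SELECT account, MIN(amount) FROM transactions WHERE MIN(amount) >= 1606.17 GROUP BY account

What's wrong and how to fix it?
Bug: Aggregates like MIN are computed per group after WHERE runs

Fix: Replace WHERE with HAVING after the GROUP BY

Corrected query:
SELECT account, MIN(amount) FROM transactions GROUP BY account HAVING MIN(amount) >= 1606.17

Result:
(no rows)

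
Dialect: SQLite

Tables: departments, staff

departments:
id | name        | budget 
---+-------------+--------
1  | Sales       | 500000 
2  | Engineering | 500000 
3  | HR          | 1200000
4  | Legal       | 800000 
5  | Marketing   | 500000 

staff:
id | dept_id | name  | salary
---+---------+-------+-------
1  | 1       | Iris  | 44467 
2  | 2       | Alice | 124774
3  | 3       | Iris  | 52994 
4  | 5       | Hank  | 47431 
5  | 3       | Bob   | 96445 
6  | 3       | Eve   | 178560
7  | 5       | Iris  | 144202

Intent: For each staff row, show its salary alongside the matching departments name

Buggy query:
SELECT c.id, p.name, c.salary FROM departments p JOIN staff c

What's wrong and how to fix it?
Bug: Missing join condition: each staff row is matched to all departments rows instead of just its own

Fix: Add ON c.dept_id = p.id to the JOIN

Corrected query:
SELECT c.id, p.name, c.salary FROM departments p JOIN staff c ON c.dept_id = p.id

Result:
id | name        | salary
---+-------------+-------
1  | Sales       | 44467 
2  | Engineering | 124774
3  | HR          | 52994 
4  | Marketing   | 47431 
5  | HR          | 96445 
6  | HR          | 178560
7  | Marketing   | 144202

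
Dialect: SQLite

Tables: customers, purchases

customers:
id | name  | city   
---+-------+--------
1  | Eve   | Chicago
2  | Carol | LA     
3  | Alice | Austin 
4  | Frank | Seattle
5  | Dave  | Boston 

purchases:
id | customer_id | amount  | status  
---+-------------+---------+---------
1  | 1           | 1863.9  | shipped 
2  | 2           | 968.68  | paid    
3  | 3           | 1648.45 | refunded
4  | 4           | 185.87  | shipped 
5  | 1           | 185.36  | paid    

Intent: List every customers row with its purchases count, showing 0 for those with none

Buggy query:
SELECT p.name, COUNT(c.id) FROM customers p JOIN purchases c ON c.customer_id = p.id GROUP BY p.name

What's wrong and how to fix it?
Bug: INNER JOIN drops customers rows that have no matching purchases rows

Fix: Switch to LEFT JOIN to retain unmatched parent rows

Corrected query:
SELECT p.name, COUNT(c.id) FROM customers p LEFT JOIN purchases c ON c.customer_id = p.id GROUP BY p.name

Result:
name  | COUNT(c.id)
------+------------
Alice | 1          
Carol | 1          
Dave  | 0          
Eve   | 2          
Frank | 1          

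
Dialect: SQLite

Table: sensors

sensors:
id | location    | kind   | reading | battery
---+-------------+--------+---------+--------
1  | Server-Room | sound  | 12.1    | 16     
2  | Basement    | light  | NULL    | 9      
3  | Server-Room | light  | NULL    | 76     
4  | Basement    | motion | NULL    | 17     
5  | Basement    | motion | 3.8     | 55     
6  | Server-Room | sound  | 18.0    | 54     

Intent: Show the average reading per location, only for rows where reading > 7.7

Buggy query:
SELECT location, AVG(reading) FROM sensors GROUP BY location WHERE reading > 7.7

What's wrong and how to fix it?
Bug: WHERE cannot follow GROUP BY

Fix: Place WHERE between FROM and GROUP BY

Corrected query:
SELECT location, AVG(reading) FROM sensors WHERE reading > 7.7 GROUP BY location

Result:
location    | AVG(reading)
------------+-------------
Server-Room | 15.05       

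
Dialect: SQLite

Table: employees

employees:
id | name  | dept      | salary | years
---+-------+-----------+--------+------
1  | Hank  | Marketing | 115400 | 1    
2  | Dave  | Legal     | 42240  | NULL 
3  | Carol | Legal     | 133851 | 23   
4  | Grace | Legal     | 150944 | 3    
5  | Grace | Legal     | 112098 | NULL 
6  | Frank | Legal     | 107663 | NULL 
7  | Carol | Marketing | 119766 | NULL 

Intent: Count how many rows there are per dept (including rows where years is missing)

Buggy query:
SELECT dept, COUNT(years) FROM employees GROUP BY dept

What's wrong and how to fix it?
Bug: COUNT(column) counts non-NULL values only; rows with NULL years aren't counted

Fix: Use COUNT(*) to count all rows regardless of NULL

Corrected query:
SELECT dept, COUNT(*) FROM employees GROUP BY dept

Result:
dept      | COUNT(*)
----------+---------
Legal     | 5       
Marketing | 2       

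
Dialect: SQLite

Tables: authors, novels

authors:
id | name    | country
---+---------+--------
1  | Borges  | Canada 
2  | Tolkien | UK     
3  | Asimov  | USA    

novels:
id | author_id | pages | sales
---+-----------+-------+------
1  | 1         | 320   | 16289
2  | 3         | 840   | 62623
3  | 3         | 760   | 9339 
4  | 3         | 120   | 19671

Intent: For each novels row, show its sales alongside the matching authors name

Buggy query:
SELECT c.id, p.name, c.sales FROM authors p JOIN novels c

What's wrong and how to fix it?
Bug: Missing join condition: each novels row is matched to all authors rows instead of just its own

Fix: Specify the join condition linking the foreign key to the parent id

Corrected query:
SELECT c.id, p.name, c.sales FROM authors p JOIN novels c ON c.author_id = p.id

Result:
id | name   | sales
---+--------+------
1  | Borges | 16289
2  | Asimov | 62623
3  | Asimov | 9339 
4  | Asimov | 19671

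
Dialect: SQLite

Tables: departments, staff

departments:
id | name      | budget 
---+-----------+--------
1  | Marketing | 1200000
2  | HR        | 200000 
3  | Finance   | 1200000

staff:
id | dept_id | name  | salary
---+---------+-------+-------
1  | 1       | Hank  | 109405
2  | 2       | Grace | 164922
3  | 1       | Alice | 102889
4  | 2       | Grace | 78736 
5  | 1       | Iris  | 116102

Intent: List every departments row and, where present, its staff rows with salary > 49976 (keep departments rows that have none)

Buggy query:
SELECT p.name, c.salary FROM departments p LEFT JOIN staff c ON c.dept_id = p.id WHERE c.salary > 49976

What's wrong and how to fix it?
Bug: A WHERE condition on the right-hand table after LEFT JOIN drops unmatched parents

Fix: Put 'c.salary > 49976' in the JOIN's ON clause instead of WHERE

Corrected query:
SELECT p.name, c.salary FROM departments p LEFT JOIN staff c ON c.dept_id = p.id AND c.salary > 49976

Result:
name      | salary
----------+-------
Marketing | 102889
Marketing | 109405
Marketing | 116102
HR        | 78736 
HR        | 164922
Finance   | NULL  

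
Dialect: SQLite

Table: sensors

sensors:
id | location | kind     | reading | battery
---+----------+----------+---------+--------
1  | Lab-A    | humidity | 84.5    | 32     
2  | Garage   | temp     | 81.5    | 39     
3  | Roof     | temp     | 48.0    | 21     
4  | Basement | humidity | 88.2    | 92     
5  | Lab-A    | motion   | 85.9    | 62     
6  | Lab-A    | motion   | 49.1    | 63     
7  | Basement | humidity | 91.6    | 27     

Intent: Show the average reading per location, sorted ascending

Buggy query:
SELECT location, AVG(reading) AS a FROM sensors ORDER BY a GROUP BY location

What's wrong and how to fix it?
Bug: GROUP BY must precede ORDER BY

Fix: Move ORDER BY to the end, after GROUP BY

Corrected query:
SELECT location, AVG(reading) AS a FROM sensors GROUP BY location ORDER BY a

Result:
location | a        
---------+----------
Roof     | 48       
Lab-A    | 73.166667
Garage   | 81.5     
Basement | 89.9     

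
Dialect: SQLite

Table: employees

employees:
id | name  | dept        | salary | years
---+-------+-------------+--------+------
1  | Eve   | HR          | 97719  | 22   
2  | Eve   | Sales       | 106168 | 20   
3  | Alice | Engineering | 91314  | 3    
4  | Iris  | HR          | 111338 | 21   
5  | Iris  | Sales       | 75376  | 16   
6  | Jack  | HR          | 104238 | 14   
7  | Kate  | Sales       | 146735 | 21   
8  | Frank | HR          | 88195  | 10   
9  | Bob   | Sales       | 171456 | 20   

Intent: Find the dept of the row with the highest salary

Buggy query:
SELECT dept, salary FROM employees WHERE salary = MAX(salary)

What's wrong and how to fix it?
Bug: MAX(salary) is an aggregate and cannot be used directly in WHERE

Fix: Wrap MAX in a scalar subquery so WHERE compares against a single value

Corrected query:
SELECT dept, salary FROM employees WHERE salary = (SELECT MAX(salary) FROM employees)

Result:
dept  | salary
------+-------
Sales | 171456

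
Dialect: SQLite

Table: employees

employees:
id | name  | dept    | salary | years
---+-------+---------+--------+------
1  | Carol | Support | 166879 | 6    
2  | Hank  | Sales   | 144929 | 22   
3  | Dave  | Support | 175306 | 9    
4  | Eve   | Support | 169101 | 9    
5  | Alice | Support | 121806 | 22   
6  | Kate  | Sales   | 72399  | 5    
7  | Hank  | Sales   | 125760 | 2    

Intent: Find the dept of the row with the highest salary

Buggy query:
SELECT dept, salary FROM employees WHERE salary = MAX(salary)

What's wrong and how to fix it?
Bug: WHERE is evaluated per row; an aggregate over the whole table isn't defined there

Fix: Use a subquery: WHERE salary = (SELECT MAX(salary) FROM employees)

Corrected query:
SELECT dept, salary FROM employees WHERE salary = (SELECT MAX(salary) FROM employees)

Result:
dept    | salary
--------+-------
Support | 175306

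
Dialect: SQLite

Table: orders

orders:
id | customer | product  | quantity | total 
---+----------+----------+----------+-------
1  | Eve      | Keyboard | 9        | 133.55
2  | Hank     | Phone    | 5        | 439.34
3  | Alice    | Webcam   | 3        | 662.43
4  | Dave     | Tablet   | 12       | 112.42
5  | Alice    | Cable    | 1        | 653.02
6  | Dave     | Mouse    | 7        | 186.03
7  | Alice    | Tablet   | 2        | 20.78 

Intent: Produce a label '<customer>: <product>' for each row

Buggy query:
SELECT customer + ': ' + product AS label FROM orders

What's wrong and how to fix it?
Bug: '+' is numeric addition; on text columns SQLite converts them to 0 instead of concatenating

Fix: Replace + with || to concatenate text

Corrected query:
SELECT customer || ': ' || product AS label FROM orders

Result:
label        
-------------
Eve: Keyboard
Hank: Phone  
Alice: Webcam
Dave: Tablet 
Alice: Cable 
Dave: Mouse  
Alice: Tablet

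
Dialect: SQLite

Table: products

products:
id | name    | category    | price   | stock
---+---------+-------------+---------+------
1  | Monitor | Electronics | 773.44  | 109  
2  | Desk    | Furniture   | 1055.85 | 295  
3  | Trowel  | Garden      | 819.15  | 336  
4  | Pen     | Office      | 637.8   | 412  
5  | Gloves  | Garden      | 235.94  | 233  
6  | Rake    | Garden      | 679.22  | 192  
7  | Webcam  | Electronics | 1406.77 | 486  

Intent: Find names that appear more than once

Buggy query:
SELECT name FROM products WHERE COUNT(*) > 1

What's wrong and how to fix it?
Bug: COUNT(*) is an aggregate and cannot be used in WHERE

Fix: GROUP BY name, then filter groups with HAVING COUNT(*) > 1

Corrected query:
SELECT name FROM products GROUP BY name HAVING COUNT(*) > 1

Result:
(no rows)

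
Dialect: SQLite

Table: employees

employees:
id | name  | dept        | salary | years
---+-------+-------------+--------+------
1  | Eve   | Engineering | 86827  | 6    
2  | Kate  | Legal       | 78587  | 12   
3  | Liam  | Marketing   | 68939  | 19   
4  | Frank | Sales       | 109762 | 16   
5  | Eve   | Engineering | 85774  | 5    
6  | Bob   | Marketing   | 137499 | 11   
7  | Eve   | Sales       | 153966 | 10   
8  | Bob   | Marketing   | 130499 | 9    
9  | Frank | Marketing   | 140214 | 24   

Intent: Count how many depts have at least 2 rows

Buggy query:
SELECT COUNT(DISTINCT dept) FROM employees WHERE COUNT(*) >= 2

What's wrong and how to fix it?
Bug: WHERE filters individual rows, not groups, so a group-level COUNT is invalid there

Fix: Group first with HAVING COUNT(*) >= 2, then COUNT the resulting groups

Corrected query:
SELECT COUNT(*) FROM (SELECT dept FROM employees GROUP BY dept HAVING COUNT(*) >= 2)

Result:
COUNT(*)
--------
3       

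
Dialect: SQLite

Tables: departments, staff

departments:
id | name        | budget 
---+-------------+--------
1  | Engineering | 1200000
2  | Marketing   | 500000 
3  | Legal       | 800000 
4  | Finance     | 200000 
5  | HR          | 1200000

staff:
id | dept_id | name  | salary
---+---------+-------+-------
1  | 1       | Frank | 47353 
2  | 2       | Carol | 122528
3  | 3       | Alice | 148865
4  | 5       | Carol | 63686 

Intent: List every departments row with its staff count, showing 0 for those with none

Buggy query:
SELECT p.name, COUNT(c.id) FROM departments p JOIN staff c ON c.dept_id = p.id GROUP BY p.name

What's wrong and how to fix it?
Bug: An inner join excludes parents with zero children

Fix: Use LEFT JOIN so parents without children still appear (COUNT(c.id) gives 0)

Corrected query:
SELECT p.name, COUNT(c.id) FROM departments p LEFT JOIN staff c ON c.dept_id = p.id GROUP BY p.name

Result:
name        | COUNT(c.id)
------------+------------
Engineering | 1          
Finance     | 0          
HR          | 1          
Legal       | 1          
Marketing   | 1          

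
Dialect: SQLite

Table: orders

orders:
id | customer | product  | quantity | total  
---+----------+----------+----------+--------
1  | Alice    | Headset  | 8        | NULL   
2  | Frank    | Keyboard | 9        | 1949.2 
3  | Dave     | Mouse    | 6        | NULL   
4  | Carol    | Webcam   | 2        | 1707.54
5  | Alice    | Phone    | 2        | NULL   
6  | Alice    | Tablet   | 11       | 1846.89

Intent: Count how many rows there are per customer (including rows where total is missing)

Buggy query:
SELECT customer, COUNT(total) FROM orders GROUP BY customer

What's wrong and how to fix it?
Bug: COUNT(column) counts non-NULL values only; rows with NULL total aren't counted

Fix: Use COUNT(*) to count all rows regardless of NULL

Corrected query:
SELECT customer, COUNT(*) FROM orders GROUP BY customer

Result:
customer | COUNT(*)
---------+---------
Alice    | 3       
Carol    | 1       
Dave     | 1       
Frank    | 1       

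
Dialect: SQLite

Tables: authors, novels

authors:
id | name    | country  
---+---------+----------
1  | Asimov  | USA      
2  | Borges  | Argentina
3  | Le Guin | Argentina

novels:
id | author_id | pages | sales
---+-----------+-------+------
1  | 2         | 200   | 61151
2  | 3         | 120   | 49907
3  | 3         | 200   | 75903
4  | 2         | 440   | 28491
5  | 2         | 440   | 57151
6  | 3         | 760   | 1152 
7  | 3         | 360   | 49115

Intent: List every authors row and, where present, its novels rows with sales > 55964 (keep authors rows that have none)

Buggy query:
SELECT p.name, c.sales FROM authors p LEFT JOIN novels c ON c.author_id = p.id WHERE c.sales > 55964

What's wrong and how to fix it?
Bug: Filtering c.sales in WHERE discards the NULL rows produced by LEFT JOIN, turning it into an inner join

Fix: Move the right-table condition into the ON clause so unmatched parents are kept

Corrected query:
SELECT p.name, c.sales FROM authors p LEFT JOIN novels c ON c.author_id = p.id AND c.sales > 55964

Result:
name    | sales
--------+------
Asimov  | NULL 
Borges  | 57151
Borges  | 61151
Le Guin | 75903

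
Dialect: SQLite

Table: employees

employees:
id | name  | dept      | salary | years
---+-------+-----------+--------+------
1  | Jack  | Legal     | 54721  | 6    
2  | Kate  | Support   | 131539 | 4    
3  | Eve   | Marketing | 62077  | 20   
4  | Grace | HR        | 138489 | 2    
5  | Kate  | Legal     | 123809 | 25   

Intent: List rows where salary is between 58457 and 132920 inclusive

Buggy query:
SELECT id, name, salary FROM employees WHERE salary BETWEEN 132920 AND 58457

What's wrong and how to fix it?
Bug: BETWEEN expects the lower bound first; with 132920 AND 58457 the range is empty

Fix: Swap the bounds so the smaller value comes first

Corrected query:
SELECT id, name, salary FROM employees WHERE salary BETWEEN 58457 AND 132920

Result:
id | name | salary
---+------+-------
2  | Kate | 131539
3  | Eve  | 62077 
5  | Kate | 123809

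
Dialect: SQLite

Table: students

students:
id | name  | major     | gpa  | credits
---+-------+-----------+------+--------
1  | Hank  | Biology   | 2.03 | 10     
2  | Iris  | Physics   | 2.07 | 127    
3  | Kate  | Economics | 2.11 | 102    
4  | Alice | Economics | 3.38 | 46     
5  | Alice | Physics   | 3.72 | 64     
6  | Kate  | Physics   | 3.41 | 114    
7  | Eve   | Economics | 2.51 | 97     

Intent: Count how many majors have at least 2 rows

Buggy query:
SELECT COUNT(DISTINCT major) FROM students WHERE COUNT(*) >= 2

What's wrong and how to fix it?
Bug: COUNT(*) cannot appear in WHERE; the per-group count doesn't exist yet

Fix: Use a subquery that GROUPs and filters with HAVING, then count its rows

Corrected query:
SELECT COUNT(*) FROM (SELECT major FROM students GROUP BY major HAVING COUNT(*) >= 2)

Result:
COUNT(*)
--------
2       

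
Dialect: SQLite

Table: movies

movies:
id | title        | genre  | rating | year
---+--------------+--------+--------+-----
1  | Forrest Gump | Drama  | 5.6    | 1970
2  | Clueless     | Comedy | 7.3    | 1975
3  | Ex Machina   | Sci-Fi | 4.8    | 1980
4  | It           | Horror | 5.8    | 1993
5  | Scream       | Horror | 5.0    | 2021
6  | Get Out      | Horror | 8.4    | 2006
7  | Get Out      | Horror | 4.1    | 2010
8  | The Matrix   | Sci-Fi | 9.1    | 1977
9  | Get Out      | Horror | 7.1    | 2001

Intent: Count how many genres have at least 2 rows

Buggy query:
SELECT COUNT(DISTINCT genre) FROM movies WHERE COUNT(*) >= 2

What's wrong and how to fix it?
Bug: WHERE filters individual rows, not groups, so a group-level COUNT is invalid there

Fix: Group first with HAVING COUNT(*) >= 2, then COUNT the resulting groups

Corrected query:
SELECT COUNT(*) FROM (SELECT genre FROM movies GROUP BY genre HAVING COUNT(*) >= 2)

Result:
COUNT(*)
--------
2       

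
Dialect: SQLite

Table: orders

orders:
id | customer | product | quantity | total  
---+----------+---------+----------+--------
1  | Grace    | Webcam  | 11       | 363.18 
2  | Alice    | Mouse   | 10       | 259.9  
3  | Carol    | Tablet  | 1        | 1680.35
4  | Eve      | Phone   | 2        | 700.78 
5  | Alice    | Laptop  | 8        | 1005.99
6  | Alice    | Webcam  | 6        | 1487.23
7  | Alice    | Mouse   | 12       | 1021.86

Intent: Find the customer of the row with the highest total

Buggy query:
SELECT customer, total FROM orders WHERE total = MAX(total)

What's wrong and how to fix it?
Bug: MAX(total) is an aggregate and cannot be used directly in WHERE

Fix: Use a subquery: WHERE total = (SELECT MAX(total) FROM orders)

Corrected query:
SELECT customer, total FROM orders WHERE total = (SELECT MAX(total) FROM orders)

Result:
customer | total  
---------+--------
Carol    | 1680.35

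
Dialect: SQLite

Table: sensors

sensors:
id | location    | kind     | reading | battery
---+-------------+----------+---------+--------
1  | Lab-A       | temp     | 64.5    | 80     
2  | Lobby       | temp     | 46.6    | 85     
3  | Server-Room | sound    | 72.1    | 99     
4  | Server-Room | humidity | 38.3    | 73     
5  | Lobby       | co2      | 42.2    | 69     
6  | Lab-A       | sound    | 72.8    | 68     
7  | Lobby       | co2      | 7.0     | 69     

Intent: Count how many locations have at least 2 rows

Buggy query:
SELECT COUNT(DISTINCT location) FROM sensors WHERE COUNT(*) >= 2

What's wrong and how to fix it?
Bug: COUNT(*) cannot appear in WHERE; the per-group count doesn't exist yet

Fix: Use a subquery that GROUPs and filters with HAVING, then count its rows

Corrected query:
SELECT COUNT(*) FROM (SELECT location FROM sensors GROUP BY location HAVING COUNT(*) >= 2)

Result:
COUNT(*)
--------
3       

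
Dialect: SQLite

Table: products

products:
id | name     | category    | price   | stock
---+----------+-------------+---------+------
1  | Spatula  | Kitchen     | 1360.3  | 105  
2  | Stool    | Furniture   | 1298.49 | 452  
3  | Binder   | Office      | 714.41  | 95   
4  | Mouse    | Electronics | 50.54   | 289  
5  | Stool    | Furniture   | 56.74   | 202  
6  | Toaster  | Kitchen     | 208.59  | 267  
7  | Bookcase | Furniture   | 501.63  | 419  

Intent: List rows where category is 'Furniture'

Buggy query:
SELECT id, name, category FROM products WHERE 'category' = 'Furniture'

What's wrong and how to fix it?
Bug: Single quotes denote string literals in SQL; the column name is being compared as a constant string

Fix: Reference the column as category without single quotes

Corrected query:
SELECT id, name, category FROM products WHERE category = 'Furniture'

Result:
id | name     | category 
---+----------+----------
2  | Stool    | Furniture
5  | Stool    | Furniture
7  | Bookcase | Furniture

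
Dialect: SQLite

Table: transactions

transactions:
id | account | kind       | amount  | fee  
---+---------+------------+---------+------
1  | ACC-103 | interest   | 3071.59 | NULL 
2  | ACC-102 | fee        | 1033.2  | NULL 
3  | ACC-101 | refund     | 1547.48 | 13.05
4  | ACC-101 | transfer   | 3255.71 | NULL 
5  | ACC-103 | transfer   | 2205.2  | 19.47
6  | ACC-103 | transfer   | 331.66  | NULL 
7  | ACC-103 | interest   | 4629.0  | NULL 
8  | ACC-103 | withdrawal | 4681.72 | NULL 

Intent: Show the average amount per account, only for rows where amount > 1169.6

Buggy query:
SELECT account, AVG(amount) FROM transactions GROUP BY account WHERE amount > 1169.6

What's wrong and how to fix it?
Bug: Row-level WHERE must come before GROUP BY in the clause order

Fix: Place WHERE between FROM and GROUP BY

Corrected query:
SELECT account, AVG(amount) FROM transactions WHERE amount > 1169.6 GROUP BY account

Result:
account | AVG(amount)
--------+------------
ACC-101 | 2401.595   
ACC-103 | 3646.8775  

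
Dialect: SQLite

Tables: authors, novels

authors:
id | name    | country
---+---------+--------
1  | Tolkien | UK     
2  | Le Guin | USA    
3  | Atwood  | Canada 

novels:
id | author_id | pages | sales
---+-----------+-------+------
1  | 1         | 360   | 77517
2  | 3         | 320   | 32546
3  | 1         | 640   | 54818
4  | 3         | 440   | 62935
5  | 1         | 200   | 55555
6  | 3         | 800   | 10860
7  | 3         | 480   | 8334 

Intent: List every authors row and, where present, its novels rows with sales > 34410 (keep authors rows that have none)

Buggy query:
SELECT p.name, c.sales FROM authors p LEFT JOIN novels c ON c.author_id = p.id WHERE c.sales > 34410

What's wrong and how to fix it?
Bug: Filtering c.sales in WHERE discards the NULL rows produced by LEFT JOIN, turning it into an inner join

Fix: Put 'c.sales > 34410' in the JOIN's ON clause instead of WHERE

Corrected query:
SELECT p.name, c.sales FROM authors p LEFT JOIN novels c ON c.author_id = p.id AND c.sales > 34410

Result:
name    | sales
--------+------
Tolkien | 54818
Tolkien | 55555
Tolkien | 77517
Le Guin | NULL 
Atwood  | 62935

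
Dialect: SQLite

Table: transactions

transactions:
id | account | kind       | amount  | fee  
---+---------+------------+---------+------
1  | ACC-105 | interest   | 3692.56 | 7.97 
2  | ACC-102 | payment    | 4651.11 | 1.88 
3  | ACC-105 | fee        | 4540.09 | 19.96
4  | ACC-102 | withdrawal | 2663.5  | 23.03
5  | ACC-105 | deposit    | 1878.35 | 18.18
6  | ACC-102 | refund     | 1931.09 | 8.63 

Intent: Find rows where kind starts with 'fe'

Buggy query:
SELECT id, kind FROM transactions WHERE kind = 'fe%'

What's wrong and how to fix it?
Bug: '=' compares the literal string including the % character; pattern matching needs LIKE

Fix: Use LIKE for wildcard pattern matching

Corrected query:
SELECT id, kind FROM transactions WHERE kind LIKE 'fe%'

Result:
id | kind
---+-----
3  | fee 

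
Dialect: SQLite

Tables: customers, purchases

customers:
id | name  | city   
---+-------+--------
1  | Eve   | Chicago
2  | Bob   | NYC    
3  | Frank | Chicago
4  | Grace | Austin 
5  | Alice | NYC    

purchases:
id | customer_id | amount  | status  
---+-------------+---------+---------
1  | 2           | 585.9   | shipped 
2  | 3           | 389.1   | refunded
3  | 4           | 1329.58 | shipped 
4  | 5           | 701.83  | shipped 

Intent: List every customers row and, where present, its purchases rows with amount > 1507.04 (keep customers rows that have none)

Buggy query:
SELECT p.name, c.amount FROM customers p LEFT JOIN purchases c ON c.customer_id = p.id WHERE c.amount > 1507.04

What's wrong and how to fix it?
Bug: Filtering c.amount in WHERE discards the NULL rows produced by LEFT JOIN, turning it into an inner join

Fix: Move the right-table condition into the ON clause so unmatched parents are kept

Corrected query:
SELECT p.name, c.amount FROM customers p LEFT JOIN purchases c ON c.customer_id = p.id AND c.amount > 1507.04

Result:
name  | amount
------+-------
Eve   | NULL  
Bob   | NULL  
Frank | NULL  
Grace | NULL  
Alice | NULL  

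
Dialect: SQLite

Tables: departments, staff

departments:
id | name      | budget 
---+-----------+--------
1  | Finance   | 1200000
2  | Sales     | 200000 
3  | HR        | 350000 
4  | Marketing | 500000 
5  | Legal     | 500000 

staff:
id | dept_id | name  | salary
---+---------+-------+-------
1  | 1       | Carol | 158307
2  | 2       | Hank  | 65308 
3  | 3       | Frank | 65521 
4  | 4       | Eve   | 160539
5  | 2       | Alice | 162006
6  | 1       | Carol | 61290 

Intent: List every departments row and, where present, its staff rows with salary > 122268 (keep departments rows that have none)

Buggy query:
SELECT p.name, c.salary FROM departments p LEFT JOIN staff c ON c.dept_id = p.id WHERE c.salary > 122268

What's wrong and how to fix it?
Bug: Filtering c.salary in WHERE discards the NULL rows produced by LEFT JOIN, turning it into an inner join

Fix: Put 'c.salary > 122268' in the JOIN's ON clause instead of WHERE

Corrected query:
SELECT p.name, c.salary FROM departments p LEFT JOIN staff c ON c.dept_id = p.id AND c.salary > 122268

Result:
name      | salary
----------+-------
Finance   | 158307
Sales     | 162006
HR        | NULL  
Marketing | 160539
Legal     | NULL  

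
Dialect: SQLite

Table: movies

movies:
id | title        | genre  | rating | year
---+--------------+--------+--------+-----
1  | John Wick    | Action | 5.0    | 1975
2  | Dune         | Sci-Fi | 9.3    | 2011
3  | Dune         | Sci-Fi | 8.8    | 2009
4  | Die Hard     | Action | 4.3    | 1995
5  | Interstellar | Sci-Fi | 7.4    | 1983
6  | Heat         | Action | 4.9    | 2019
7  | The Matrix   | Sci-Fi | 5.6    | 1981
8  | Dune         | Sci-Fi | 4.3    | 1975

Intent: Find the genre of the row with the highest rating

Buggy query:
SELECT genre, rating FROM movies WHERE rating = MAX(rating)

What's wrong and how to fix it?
Bug: MAX(rating) is an aggregate and cannot be used directly in WHERE

Fix: Wrap MAX in a scalar subquery so WHERE compares against a single value

Corrected query:
SELECT genre, rating FROM movies WHERE rating = (SELECT MAX(rating) FROM movies)

Result:
genre  | rating
-------+-------
Sci-Fi | 9.3   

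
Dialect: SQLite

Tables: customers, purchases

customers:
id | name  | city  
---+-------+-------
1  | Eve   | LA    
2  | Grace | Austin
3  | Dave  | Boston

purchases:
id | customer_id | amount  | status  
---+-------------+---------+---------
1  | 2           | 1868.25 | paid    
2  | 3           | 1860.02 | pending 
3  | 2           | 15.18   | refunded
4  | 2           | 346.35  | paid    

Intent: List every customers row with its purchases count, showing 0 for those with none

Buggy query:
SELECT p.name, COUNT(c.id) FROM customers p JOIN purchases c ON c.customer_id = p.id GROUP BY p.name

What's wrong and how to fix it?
Bug: An inner join excludes parents with zero children

Fix: Switch to LEFT JOIN to retain unmatched parent rows

Corrected query:
SELECT p.name, COUNT(c.id) FROM customers p LEFT JOIN purchases c ON c.customer_id = p.id GROUP BY p.name

Result:
name  | COUNT(c.id)
------+------------
Dave  | 1          
Eve   | 0          
Grace | 3          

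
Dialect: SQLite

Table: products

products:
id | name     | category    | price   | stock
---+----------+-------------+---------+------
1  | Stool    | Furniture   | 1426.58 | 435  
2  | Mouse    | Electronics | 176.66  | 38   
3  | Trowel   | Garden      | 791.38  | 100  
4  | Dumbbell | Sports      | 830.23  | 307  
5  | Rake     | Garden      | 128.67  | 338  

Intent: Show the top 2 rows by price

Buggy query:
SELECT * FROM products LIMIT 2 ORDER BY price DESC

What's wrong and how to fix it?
Bug: ORDER BY cannot follow LIMIT; LIMIT is the final clause

Fix: Sort with ORDER BY, then apply LIMIT

Corrected query:
SELECT * FROM products ORDER BY price DESC LIMIT 2

Result:
id | name     | category  | price   | stock
---+----------+-----------+---------+------
1  | Stool    | Furniture | 1426.58 | 435  
4  | Dumbbell | Sports    | 830.23  | 307  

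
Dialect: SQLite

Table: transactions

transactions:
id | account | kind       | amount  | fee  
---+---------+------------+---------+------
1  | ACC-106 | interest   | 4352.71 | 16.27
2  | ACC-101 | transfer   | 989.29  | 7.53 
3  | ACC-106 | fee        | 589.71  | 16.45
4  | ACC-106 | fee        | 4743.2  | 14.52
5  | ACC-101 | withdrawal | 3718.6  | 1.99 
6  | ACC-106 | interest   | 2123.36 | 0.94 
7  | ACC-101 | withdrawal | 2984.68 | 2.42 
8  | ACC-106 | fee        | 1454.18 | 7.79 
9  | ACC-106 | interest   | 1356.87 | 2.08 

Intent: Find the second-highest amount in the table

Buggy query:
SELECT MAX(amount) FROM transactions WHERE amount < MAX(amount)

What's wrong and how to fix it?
Bug: MAX(amount) on the right of the comparison is an aggregate-in-WHERE error

Fix: Compute the overall MAX in a subquery, then take MAX of rows below it

Corrected query:
SELECT MAX(amount) FROM transactions WHERE amount < (SELECT MAX(amount) FROM transactions)

Result:
MAX(amount)
-----------
4352.71    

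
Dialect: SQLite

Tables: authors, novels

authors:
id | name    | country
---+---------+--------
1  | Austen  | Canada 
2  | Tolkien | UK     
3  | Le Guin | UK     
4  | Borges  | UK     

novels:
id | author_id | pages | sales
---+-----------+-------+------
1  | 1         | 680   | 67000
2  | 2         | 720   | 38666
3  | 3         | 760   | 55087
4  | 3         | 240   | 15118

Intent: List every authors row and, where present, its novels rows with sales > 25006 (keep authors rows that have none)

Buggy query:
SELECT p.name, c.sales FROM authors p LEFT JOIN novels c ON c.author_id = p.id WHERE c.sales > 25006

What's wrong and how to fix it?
Bug: Filtering c.sales in WHERE discards the NULL rows produced by LEFT JOIN, turning it into an inner join

Fix: Put 'c.sales > 25006' in the JOIN's ON clause instead of WHERE

Corrected query:
SELECT p.name, c.sales FROM authors p LEFT JOIN novels c ON c.author_id = p.id AND c.sales > 25006

Result:
name    | sales
--------+------
Austen  | 67000
Tolkien | 38666
Le Guin | 55087
Borges  | NULL 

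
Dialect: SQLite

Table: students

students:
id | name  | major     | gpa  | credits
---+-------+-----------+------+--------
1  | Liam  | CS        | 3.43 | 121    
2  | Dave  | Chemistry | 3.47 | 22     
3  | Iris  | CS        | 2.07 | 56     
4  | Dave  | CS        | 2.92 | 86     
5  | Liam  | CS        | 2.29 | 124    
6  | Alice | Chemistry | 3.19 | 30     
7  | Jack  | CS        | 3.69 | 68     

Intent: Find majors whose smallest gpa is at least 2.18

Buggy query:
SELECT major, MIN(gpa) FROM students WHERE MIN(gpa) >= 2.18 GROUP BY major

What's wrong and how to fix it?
Bug: MIN() in WHERE is a misuse of aggregate

Fix: Replace WHERE with HAVING after the GROUP BY

Corrected query:
SELECT major, MIN(gpa) FROM students GROUP BY major HAVING MIN(gpa) >= 2.18

Result:
major     | MIN(gpa)
----------+---------
Chemistry | 3.19    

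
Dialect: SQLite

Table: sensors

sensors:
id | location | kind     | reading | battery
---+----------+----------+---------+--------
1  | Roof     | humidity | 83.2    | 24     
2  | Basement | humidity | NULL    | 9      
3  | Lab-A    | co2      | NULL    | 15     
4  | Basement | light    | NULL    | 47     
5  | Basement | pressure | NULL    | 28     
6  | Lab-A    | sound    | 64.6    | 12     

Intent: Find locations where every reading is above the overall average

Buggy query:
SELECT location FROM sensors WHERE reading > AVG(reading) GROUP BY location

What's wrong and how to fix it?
Bug: AVG() is an aggregate; it can't sit directly in WHERE

Fix: Compute the overall average in a scalar subquery and compare each group's MIN against it in HAVING

Corrected query:
SELECT location FROM sensors GROUP BY location HAVING MIN(reading) > (SELECT AVG(reading) FROM sensors)

Result:
location
--------
Roof    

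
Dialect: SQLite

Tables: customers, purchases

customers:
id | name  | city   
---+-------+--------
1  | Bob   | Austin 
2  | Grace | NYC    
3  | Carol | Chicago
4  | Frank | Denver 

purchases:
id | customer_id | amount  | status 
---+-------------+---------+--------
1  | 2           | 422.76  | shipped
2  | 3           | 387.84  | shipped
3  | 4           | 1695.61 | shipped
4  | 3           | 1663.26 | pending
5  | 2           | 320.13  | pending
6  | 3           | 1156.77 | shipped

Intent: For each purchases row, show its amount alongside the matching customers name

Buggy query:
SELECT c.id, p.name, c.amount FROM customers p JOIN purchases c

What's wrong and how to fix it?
Bug: Missing join condition: each purchases row is matched to all customers rows instead of just its own

Fix: Specify the join condition linking the foreign key to the parent id

Corrected query:
SELECT c.id, p.name, c.amount FROM customers p JOIN purchases c ON c.customer_id = p.id

Result:
id | name  | amount 
---+-------+--------
1  | Grace | 422.76 
2  | Carol | 387.84 
3  | Frank | 1695.61
4  | Carol | 1663.26
5  | Grace | 320.13 
6  | Carol | 1156.77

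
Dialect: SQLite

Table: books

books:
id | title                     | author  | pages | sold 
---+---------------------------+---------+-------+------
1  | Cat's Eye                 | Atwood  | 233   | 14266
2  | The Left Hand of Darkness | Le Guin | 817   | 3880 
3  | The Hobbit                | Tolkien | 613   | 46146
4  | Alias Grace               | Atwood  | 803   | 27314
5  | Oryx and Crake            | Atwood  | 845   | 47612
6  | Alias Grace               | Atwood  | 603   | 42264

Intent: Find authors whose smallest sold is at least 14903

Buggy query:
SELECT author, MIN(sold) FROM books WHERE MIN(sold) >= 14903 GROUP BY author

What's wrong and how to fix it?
Bug: Aggregates like MIN are computed per group after WHERE runs

Fix: Use HAVING for the per-group MIN condition

Corrected query:
SELECT author, MIN(sold) FROM books GROUP BY author HAVING MIN(sold) >= 14903

Result:
author  | MIN(sold)
--------+----------
Tolkien | 46146    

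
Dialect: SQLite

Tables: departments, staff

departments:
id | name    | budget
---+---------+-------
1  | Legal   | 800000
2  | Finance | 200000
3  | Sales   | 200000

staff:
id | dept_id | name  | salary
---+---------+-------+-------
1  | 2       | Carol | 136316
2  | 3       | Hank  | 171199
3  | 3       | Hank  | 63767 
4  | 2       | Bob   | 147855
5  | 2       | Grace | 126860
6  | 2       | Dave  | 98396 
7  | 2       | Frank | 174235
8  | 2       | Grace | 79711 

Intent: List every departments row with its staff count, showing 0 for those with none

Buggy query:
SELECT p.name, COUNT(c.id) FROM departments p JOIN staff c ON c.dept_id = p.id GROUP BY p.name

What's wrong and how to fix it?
Bug: INNER JOIN drops departments rows that have no matching staff rows

Fix: Switch to LEFT JOIN to retain unmatched parent rows

Corrected query:
SELECT p.name, COUNT(c.id) FROM departments p LEFT JOIN staff c ON c.dept_id = p.id GROUP BY p.name

Result:
name    | COUNT(c.id)
--------+------------
Finance | 6          
Legal   | 0          
Sales   | 2          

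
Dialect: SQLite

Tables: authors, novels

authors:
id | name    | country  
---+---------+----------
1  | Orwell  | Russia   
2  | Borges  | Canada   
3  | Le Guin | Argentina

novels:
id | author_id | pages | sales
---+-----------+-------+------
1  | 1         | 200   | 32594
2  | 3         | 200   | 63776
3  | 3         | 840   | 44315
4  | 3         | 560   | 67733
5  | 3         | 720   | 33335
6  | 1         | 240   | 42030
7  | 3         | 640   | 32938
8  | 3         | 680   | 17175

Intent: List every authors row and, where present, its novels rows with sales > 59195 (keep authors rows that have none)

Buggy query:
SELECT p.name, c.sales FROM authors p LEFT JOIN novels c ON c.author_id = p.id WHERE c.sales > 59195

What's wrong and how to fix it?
Bug: Filtering c.sales in WHERE discards the NULL rows produced by LEFT JOIN, turning it into an inner join

Fix: Put 'c.sales > 59195' in the JOIN's ON clause instead of WHERE

Corrected query:
SELECT p.name, c.sales FROM authors p LEFT JOIN novels c ON c.author_id = p.id AND c.sales > 59195

Result:
name    | sales
--------+------
Orwell  | NULL 
Borges  | NULL 
Le Guin | 63776
Le Guin | 67733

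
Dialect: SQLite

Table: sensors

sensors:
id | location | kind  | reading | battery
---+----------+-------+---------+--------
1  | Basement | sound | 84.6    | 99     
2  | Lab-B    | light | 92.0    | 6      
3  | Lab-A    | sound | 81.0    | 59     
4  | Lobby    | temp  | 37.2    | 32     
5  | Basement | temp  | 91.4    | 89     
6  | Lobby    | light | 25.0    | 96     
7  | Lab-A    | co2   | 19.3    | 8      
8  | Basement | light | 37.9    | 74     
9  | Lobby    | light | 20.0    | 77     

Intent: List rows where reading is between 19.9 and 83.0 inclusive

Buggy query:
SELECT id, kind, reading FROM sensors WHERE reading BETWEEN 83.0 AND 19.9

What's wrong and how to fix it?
Bug: BETWEEN expects the lower bound first; with 83.0 AND 19.9 the range is empty

Fix: Write BETWEEN 19.9 AND 83.0

Corrected query:
SELECT id, kind, reading FROM sensors WHERE reading BETWEEN 19.9 AND 83.0

Result:
id | kind  | reading
---+-------+--------
3  | sound | 81     
4  | temp  | 37.2   
6  | light | 25     
8  | light | 37.9   
9  | light | 20     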